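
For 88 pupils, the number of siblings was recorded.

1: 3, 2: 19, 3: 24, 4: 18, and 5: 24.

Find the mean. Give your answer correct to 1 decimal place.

Values: 1, 2, 3, 4, 5
Σfx = 3×1 + 19×2 + 24×3 + 18×4 + 24×5 = 305
n = Σf = 88
Mean = 305 / 88 = 3.4659

3.5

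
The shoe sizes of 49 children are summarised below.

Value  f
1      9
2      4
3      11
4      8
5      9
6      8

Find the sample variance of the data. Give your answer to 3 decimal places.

2.917

Values: 1, 2, 3, 4, 5, 6
n = 49, Σfx = 175, mean = 3.5714
Σfx² = 765
Σf(x − x̄)² = Σfx² − (Σfx)²/n = 765 − 175²/49 = 140.0000
Sample variance = 140.0000 / 48 = 2.9167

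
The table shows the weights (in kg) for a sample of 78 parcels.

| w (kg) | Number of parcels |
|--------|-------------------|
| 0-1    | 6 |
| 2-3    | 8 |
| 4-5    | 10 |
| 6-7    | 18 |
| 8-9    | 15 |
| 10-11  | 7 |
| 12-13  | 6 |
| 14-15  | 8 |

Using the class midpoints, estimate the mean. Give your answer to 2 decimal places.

7.40

Midpoints: 0.5, 2.5, 4.5, 6.5, 8.5, 10.5, 12.5, 14.5
Σfm = 6×0.5 + 8×2.5 + 10×4.5 + 18×6.5 + 15×8.5 + 7×10.5 + 6×12.5 + 8×14.5 = 577
n = Σf = 78
Mean = 577 / 78 = 7.3974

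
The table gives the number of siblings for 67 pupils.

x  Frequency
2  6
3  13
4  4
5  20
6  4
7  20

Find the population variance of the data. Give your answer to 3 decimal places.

2.892

Values: 2, 3, 4, 5, 6, 7
n = 67, Σfx = 331, mean = 4.9403
Σfx² = 1829
Σf(x − x̄)² = Σfx² − (Σfx)²/n = 1829 − 331²/67 = 193.7612
Population variance = 193.7612 / 67 = 2.8920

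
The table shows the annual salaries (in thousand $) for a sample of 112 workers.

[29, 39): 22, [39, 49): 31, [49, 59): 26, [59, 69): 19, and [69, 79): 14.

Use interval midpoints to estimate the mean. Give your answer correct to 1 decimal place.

51.5

Midpoints: 34, 44, 54, 64, 74
Σfm = 22×34 + 31×44 + 26×54 + 19×64 + 14×74 = 5768
n = Σf = 112
Mean = 5768 / 112 = 51.5000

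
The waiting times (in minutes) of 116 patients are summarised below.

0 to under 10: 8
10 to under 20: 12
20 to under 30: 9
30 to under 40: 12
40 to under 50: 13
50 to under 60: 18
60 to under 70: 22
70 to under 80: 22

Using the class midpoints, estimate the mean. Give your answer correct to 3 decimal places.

47.586

Midpoints: 5, 15, 25, 35, 45, 55, 65, 75
Σfm = 8×5 + 12×15 + 9×25 + 12×35 + 13×45 + 18×55 + 22×65 + 22×75 = 5520
n = Σf = 116
Mean = 5520 / 116 = 47.5862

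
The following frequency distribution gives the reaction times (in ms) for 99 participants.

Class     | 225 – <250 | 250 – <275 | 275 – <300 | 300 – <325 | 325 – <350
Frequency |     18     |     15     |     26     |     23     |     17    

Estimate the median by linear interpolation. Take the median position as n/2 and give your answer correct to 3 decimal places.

Cumulative frequencies: 18, 33, 59, 82, 99
n = 99; position = n/2 = 49.5.
This falls in the class 275 – <300: L = 275, F = 33, f = 26, h = 25.
Median ≈ 275 + ((49.5 − 33) / 26) × 25 = 290.8654

290.865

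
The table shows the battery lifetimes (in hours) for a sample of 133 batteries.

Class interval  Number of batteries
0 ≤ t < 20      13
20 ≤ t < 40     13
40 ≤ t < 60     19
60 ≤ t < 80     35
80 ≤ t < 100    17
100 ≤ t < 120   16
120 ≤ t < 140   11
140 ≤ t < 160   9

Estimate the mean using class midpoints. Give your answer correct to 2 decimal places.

75.11

Midpoints: 10, 30, 50, 70, 90, 110, 130, 150
Σfm = 13×10 + 13×30 + 19×50 + 35×70 + 17×90 + 16×110 + 11×130 + 9×150 = 9990
n = Σf = 133
Mean = 9990 / 133 = 75.1128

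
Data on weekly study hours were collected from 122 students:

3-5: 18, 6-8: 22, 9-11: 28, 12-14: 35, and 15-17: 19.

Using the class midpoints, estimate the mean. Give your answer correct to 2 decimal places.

10.37

Midpoints: 4, 7, 10, 13, 16
Σfm = 18×4 + 22×7 + 28×10 + 35×13 + 19×16 = 1265
n = Σf = 122
Mean = 1265 / 122 = 10.3689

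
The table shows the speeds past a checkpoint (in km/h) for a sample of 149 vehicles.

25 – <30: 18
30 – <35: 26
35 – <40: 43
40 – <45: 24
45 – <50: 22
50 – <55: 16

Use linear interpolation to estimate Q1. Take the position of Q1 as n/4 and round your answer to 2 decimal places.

33.70

Cumulative frequencies: 18, 44, 87, 111, 133, 149
n = 149; position = n/4 = 37.25.
This falls in the class 30 – <35: L = 30, F = 18, f = 26, h = 5.
Lower quartile ≈ 30 + ((37.25 − 18) / 26) × 5 = 33.7019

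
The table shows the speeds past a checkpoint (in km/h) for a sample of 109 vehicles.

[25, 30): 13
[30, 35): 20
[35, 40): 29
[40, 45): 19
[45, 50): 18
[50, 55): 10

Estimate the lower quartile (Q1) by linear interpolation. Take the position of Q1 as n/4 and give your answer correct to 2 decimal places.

Cumulative frequencies: 13, 33, 62, 81, 99, 109
n = 109; position = n/4 = 27.25.
This falls in the class [30, 35): L = 30, F = 13, f = 20, h = 5.
Lower quartile ≈ 30 + ((27.25 − 13) / 20) × 5 = 33.5625

33.56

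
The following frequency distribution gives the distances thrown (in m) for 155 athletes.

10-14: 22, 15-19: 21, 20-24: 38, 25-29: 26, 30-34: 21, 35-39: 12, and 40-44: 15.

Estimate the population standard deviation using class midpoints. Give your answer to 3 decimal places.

Midpoints: 12, 17, 22, 27, 32, 37, 42
n = 155, Σfm = 3905, mean = 25.1935
Σfm² = 110975
Σf(m − x̄)² = Σfm² − (Σfm)²/n = 110975 − 3905²/155 = 12594.1935
Population variance = 12594.1935 / 155 = 81.2529
Standard deviation = √81.2529 = 9.0140

9.014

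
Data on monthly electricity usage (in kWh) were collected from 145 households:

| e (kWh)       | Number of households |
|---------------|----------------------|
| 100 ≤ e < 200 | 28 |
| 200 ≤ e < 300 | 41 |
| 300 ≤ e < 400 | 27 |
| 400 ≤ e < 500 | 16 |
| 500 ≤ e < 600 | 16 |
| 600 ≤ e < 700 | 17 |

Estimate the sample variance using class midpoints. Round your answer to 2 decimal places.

Midpoints: 150, 250, 350, 450, 550, 650
n = 145, Σfm = 50950, mean = 351.3793
Σfm² = 21762500
Σf(m − x̄)² = Σfm² − (Σfm)²/n = 21762500 − 50950²/145 = 3859724.1379
Sample variance = 3859724.1379 / 144 = 26803.6398

26803.64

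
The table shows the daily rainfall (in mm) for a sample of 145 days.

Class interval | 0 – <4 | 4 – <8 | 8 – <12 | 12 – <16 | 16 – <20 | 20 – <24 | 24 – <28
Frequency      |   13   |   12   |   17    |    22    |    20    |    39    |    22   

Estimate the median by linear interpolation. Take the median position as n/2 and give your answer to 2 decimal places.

Cumulative frequencies: 13, 25, 42, 64, 84, 123, 145
n = 145; position = n/2 = 72.5.
This falls in the class 16 – <20: L = 16, F = 64, f = 20, h = 4.
Median ≈ 16 + ((72.5 − 64) / 20) × 4 = 17.7000

17.70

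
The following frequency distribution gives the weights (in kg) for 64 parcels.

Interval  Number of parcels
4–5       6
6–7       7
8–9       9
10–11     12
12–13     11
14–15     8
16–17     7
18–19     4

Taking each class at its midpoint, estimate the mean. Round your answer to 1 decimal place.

Midpoints: 4.5, 6.5, 8.5, 10.5, 12.5, 14.5, 16.5, 18.5
Σfm = 6×4.5 + 7×6.5 + 9×8.5 + 12×10.5 + 11×12.5 + 8×14.5 + 7×16.5 + 4×18.5 = 718
n = Σf = 64
Mean = 718 / 64 = 11.2188

11.2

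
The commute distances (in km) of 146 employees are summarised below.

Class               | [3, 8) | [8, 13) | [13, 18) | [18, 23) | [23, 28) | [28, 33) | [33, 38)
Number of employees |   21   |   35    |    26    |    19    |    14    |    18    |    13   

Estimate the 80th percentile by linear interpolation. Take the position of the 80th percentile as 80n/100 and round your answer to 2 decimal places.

28.50

Cumulative frequencies: 21, 56, 82, 101, 115, 133, 146
n = 146; position = 80n/100 = 116.8.
This falls in the class [28, 33): L = 28, F = 115, f = 18, h = 5.
80th percentile ≈ 28 + ((116.8 − 115) / 18) × 5 = 28.5000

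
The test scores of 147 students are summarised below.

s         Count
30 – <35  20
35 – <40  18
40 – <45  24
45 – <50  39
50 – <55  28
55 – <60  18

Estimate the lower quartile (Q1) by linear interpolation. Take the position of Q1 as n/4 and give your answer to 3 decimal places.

Cumulative frequencies: 20, 38, 62, 101, 129, 147
n = 147; position = n/4 = 36.75.
This falls in the class 35 – <40: L = 35, F = 20, f = 18, h = 5.
Lower quartile ≈ 35 + ((36.75 − 20) / 18) × 5 = 39.6528

39.653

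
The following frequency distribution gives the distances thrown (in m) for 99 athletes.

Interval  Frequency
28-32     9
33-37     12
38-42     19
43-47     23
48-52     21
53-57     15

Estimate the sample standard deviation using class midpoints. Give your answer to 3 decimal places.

7.582

Midpoints: 30, 35, 40, 45, 50, 55
n = 99, Σfm = 4360, mean = 44.0404
Σfm² = 197650
Σf(m − x̄)² = Σfm² − (Σfm)²/n = 197650 − 4360²/99 = 5633.8384
Sample variance = 5633.8384 / 98 = 57.4881
Standard deviation = √57.4881 = 7.5821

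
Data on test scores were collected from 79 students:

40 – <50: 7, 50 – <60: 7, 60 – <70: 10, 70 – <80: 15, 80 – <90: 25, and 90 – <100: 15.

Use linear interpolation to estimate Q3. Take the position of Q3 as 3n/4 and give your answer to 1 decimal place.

88.1

Cumulative frequencies: 7, 14, 24, 39, 64, 79
n = 79; position = 3n/4 = 59.25.
This falls in the class 80 – <90: L = 80, F = 39, f = 25, h = 10.
Upper quartile ≈ 80 + ((59.25 − 39) / 25) × 10 = 88.1000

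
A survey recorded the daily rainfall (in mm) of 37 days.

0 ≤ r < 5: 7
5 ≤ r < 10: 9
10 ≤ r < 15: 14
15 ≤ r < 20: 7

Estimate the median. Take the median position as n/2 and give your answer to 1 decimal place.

Cumulative frequencies: 7, 16, 30, 37
n = 37; position = n/2 = 18.5.
This falls in the class 10 ≤ r < 15: L = 10, F = 16, f = 14, h = 5.
Median ≈ 10 + ((18.5 − 16) / 14) × 5 = 10.8929

10.9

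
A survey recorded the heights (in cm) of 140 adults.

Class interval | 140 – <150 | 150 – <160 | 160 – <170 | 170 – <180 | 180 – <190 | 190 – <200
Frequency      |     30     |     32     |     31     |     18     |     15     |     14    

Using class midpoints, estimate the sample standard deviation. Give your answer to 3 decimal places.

Midpoints: 145, 155, 165, 175, 185, 195
n = 140, Σfm = 23080, mean = 164.8571
Σfm² = 3840500
Σf(m − x̄)² = Σfm² − (Σfm)²/n = 3840500 − 23080²/140 = 35597.1429
Sample variance = 35597.1429 / 139 = 256.0946
Standard deviation = √256.0946 = 16.0030

16.003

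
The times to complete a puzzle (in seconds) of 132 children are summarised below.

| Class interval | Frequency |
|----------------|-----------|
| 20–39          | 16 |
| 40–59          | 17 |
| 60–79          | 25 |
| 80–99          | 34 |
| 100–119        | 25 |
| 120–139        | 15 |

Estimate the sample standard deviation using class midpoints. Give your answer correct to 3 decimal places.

30.342

Midpoints: 29.5, 49.5, 69.5, 89.5, 109.5, 129.5
n = 132, Σfm = 10774, mean = 81.6212
Σfm² = 999993
Σf(m − x̄)² = Σfm² − (Σfm)²/n = 999993 − 10774²/132 = 120606.0606
Sample variance = 120606.0606 / 131 = 920.6570
Standard deviation = √920.6570 = 30.3423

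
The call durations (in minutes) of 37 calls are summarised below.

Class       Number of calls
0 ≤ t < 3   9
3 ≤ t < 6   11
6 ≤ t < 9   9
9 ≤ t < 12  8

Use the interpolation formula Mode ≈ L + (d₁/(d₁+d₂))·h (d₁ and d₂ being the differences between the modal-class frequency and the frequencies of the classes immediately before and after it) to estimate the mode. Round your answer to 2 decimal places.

Modal class: 3 ≤ t < 6 (highest frequency 11).
d₁ = 11 − 9 = 2, d₂ = 11 − 9 = 2
Mode ≈ 3 + (2/(2+2)) × 3 = 3 + 1.5000 = 4.5000

4.50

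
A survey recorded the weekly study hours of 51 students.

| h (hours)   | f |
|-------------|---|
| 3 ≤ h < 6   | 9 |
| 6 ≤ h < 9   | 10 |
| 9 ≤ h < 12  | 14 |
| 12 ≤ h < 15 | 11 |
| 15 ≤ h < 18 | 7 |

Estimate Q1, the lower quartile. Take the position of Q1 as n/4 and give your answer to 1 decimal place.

Cumulative frequencies: 9, 19, 33, 44, 51
n = 51; position = n/4 = 12.75.
This falls in the class 6 ≤ h < 9: L = 6, F = 9, f = 10, h = 3.
Lower quartile ≈ 6 + ((12.75 − 9) / 10) × 3 = 7.1250

7.1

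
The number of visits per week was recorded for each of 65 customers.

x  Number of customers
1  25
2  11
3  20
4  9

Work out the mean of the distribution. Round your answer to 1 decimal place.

2.2

Values: 1, 2, 3, 4
Σfx = 25×1 + 11×2 + 20×3 + 9×4 = 143
n = Σf = 65
Mean = 143 / 65 = 2.2000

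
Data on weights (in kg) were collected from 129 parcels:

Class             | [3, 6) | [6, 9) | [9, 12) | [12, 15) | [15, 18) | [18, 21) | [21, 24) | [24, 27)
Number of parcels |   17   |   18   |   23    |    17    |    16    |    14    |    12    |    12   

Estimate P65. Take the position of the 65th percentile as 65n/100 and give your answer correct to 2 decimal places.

16.66

Cumulative frequencies: 17, 35, 58, 75, 91, 105, 117, 129
n = 129; position = 65n/100 = 83.85.
This falls in the class [15, 18): L = 15, F = 75, f = 16, h = 3.
65th percentile ≈ 15 + ((83.85 − 75) / 16) × 3 = 16.6594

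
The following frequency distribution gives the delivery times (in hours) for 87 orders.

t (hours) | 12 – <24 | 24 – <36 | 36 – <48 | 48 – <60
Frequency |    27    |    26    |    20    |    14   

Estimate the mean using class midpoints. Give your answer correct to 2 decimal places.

Midpoints: 18, 30, 42, 54
Σfm = 27×18 + 26×30 + 20×42 + 14×54 = 2862
n = Σf = 87
Mean = 2862 / 87 = 32.8966

32.90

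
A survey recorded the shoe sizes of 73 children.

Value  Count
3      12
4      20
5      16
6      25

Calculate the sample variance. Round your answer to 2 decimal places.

1.22

Values: 3, 4, 5, 6
n = 73, Σfx = 346, mean = 4.7397
Σfx² = 1728
Σf(x − x̄)² = Σfx² − (Σfx)²/n = 1728 − 346²/73 = 88.0548
Sample variance = 88.0548 / 72 = 1.2230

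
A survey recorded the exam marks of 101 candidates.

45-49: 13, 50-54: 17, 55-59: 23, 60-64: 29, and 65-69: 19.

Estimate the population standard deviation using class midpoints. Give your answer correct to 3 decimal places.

6.454

Midpoints: 47, 52, 57, 62, 67
n = 101, Σfm = 5877, mean = 58.1881
Σfm² = 346179
Σf(m − x̄)² = Σfm² − (Σfm)²/n = 346179 − 5877²/101 = 4207.4257
Population variance = 4207.4257 / 101 = 41.6577
Standard deviation = √41.6577 = 6.4543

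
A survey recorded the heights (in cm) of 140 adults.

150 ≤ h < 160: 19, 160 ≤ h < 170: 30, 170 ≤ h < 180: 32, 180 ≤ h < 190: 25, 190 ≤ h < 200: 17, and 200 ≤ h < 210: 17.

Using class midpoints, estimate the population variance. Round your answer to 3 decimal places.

Midpoints: 155, 165, 175, 185, 195, 205
n = 140, Σfm = 24920, mean = 178.0000
Σfm² = 4469700
Σf(m − x̄)² = Σfm² − (Σfm)²/n = 4469700 − 24920²/140 = 33940.0000
Population variance = 33940.0000 / 140 = 242.4286

242.429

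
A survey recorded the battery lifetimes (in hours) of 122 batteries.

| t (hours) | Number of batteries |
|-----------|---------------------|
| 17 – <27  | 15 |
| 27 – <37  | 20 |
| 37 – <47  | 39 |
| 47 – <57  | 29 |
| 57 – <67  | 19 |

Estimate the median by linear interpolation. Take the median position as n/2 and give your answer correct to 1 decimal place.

Cumulative frequencies: 15, 35, 74, 103, 122
n = 122; position = n/2 = 61.
This falls in the class 37 – <47: L = 37, F = 35, f = 39, h = 10.
Median ≈ 37 + ((61 − 35) / 39) × 10 = 43.6667

43.7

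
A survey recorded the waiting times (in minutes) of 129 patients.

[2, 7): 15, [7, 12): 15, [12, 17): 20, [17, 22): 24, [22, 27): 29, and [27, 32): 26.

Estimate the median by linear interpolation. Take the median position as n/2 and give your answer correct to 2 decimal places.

Cumulative frequencies: 15, 30, 50, 74, 103, 129
n = 129; position = n/2 = 64.5.
This falls in the class [17, 22): L = 17, F = 50, f = 24, h = 5.
Median ≈ 17 + ((64.5 − 50) / 24) × 5 = 20.0208

20.02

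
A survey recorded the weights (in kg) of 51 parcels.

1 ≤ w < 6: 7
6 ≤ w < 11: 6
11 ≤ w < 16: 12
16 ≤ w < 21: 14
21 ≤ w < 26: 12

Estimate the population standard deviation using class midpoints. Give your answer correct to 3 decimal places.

6.629

Midpoints: 3.5, 8.5, 13.5, 18.5, 23.5
n = 51, Σfm = 778.5, mean = 15.2647
Σfm² = 14124.75
Σf(m − x̄)² = Σfm² − (Σfm)²/n = 14124.75 − 778.5²/51 = 2241.1765
Population variance = 2241.1765 / 51 = 43.9446
Standard deviation = √43.9446 = 6.6291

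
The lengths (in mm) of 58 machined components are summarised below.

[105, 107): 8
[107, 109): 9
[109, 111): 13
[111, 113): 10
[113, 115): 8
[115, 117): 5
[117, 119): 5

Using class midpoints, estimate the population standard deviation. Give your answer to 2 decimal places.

Midpoints: 106, 108, 110, 112, 114, 116, 118
n = 58, Σfm = 6452, mean = 111.2414
Σfm² = 718472
Σf(m − x̄)² = Σfm² − (Σfm)²/n = 718472 − 6452²/58 = 742.6207
Population variance = 742.6207 / 58 = 12.8038
Standard deviation = √12.8038 = 3.5782

3.58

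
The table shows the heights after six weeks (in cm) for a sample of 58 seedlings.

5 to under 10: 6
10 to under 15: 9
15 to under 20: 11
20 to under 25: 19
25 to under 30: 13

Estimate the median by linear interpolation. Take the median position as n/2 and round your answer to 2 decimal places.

20.79

Cumulative frequencies: 6, 15, 26, 45, 58
n = 58; position = n/2 = 29.
This falls in the class 20 to under 25: L = 20, F = 26, f = 19, h = 5.
Median ≈ 20 + ((29 − 26) / 19) × 5 = 20.7895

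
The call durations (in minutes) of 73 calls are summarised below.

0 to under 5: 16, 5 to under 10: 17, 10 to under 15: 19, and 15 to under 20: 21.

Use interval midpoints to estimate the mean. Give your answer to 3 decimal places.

Midpoints: 2.5, 7.5, 12.5, 17.5
Σfm = 16×2.5 + 17×7.5 + 19×12.5 + 21×17.5 = 772.5
n = Σf = 73
Mean = 772.5 / 73 = 10.5822

10.582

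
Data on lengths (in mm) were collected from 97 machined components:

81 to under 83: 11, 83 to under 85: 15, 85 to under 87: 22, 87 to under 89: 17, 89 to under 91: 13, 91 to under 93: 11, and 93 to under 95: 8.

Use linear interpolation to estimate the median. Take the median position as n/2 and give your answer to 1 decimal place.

87.1

Cumulative frequencies: 11, 26, 48, 65, 78, 89, 97
n = 97; position = n/2 = 48.5.
This falls in the class 87 to under 89: L = 87, F = 48, f = 17, h = 2.
Median ≈ 87 + ((48.5 − 48) / 17) × 2 = 87.0588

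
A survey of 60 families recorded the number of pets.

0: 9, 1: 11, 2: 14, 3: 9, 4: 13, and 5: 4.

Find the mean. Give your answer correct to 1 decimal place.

Values: 0, 1, 2, 3, 4, 5
Σfx = 9×0 + 11×1 + 14×2 + 9×3 + 13×4 + 4×5 = 138
n = Σf = 60
Mean = 138 / 60 = 2.3000

2.3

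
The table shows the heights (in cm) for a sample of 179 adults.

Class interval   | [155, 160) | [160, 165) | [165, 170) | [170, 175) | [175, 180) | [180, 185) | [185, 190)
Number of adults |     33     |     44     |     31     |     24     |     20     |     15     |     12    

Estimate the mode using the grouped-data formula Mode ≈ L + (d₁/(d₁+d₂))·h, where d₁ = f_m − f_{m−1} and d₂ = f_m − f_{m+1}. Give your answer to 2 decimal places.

Modal class: [160, 165) (highest frequency 44).
d₁ = 44 − 33 = 11, d₂ = 44 − 31 = 13
Mode ≈ 160 + (11/(11+13)) × 5 = 160 + 2.2917 = 162.2917

162.29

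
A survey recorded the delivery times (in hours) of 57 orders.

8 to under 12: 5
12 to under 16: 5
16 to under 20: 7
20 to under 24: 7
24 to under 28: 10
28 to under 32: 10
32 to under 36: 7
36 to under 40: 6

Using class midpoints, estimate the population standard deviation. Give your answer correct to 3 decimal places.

8.353

Midpoints: 10, 14, 18, 22, 26, 30, 34, 38
n = 57, Σfm = 1426, mean = 25.0175
Σfm² = 39652
Σf(m − x̄)² = Σfm² − (Σfm)²/n = 39652 − 1426²/57 = 3976.9825
Population variance = 3976.9825 / 57 = 69.7716
Standard deviation = √69.7716 = 8.3529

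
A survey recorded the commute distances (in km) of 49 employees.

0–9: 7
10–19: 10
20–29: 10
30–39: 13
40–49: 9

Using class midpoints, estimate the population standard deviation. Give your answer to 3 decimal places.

13.248

Midpoints: 4.5, 14.5, 24.5, 34.5, 44.5
n = 49, Σfm = 1270.5, mean = 25.9286
Σfm² = 41542.25
Σf(m − x̄)² = Σfm² − (Σfm)²/n = 41542.25 − 1270.5²/49 = 8600.0000
Population variance = 8600.0000 / 49 = 175.5102
Standard deviation = √175.5102 = 13.2480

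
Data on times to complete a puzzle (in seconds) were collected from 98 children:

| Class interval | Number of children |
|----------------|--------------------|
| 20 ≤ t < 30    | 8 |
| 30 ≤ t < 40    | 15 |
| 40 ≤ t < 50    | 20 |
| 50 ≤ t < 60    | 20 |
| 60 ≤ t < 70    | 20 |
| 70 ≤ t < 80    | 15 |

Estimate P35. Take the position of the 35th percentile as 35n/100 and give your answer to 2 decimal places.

Cumulative frequencies: 8, 23, 43, 63, 83, 98
n = 98; position = 35n/100 = 34.3.
This falls in the class 40 ≤ t < 50: L = 40, F = 23, f = 20, h = 10.
35th percentile ≈ 40 + ((34.3 − 23) / 20) × 10 = 45.6500

45.65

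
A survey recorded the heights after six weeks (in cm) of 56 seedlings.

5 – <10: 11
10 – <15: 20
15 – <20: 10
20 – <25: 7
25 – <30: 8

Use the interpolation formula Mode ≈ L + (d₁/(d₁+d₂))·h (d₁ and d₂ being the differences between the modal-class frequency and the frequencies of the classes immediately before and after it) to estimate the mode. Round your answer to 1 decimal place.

Modal class: 10 – <15 (highest frequency 20).
d₁ = 20 − 11 = 9, d₂ = 20 − 10 = 10
Mode ≈ 10 + (9/(9+10)) × 5 = 10 + 2.3684 = 12.3684

12.4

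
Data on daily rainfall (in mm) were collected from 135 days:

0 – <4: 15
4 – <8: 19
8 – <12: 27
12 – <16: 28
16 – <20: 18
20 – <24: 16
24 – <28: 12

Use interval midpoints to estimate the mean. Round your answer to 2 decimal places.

Midpoints: 2, 6, 10, 14, 18, 22, 26
Σfm = 15×2 + 19×6 + 27×10 + 28×14 + 18×18 + 16×22 + 12×26 = 1794
n = Σf = 135
Mean = 1794 / 135 = 13.2889

13.29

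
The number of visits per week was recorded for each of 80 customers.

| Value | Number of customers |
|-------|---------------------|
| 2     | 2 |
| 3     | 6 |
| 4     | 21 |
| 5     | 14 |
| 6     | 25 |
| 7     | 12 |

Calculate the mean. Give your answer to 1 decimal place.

5.1

Values: 2, 3, 4, 5, 6, 7
Σfx = 2×2 + 6×3 + 21×4 + 14×5 + 25×6 + 12×7 = 410
n = Σf = 80
Mean = 410 / 80 = 5.1250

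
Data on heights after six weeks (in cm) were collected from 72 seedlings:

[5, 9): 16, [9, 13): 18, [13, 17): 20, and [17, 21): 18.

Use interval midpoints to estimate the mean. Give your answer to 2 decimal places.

Midpoints: 7, 11, 15, 19
Σfm = 16×7 + 18×11 + 20×15 + 18×19 = 952
n = Σf = 72
Mean = 952 / 72 = 13.2222

13.22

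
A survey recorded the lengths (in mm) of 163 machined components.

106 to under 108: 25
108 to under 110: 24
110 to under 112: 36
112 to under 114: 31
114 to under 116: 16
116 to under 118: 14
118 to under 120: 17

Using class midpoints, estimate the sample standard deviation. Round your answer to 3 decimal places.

Midpoints: 107, 109, 111, 113, 115, 117, 119
n = 163, Σfm = 18291, mean = 112.2147
Σfm² = 2054747
Σf(m − x̄)² = Σfm² − (Σfm)²/n = 2054747 − 18291²/163 = 2227.4847
Sample variance = 2227.4847 / 162 = 13.7499
Standard deviation = √13.7499 = 3.7081

3.708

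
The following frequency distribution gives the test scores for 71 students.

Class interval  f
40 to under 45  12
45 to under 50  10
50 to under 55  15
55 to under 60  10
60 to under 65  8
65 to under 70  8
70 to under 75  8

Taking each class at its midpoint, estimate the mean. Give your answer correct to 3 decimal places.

55.880

Midpoints: 42.5, 47.5, 52.5, 57.5, 62.5, 67.5, 72.5
Σfm = 12×42.5 + 10×47.5 + 15×52.5 + 10×57.5 + 8×62.5 + 8×67.5 + 8×72.5 = 3967.5
n = Σf = 71
Mean = 3967.5 / 71 = 55.8803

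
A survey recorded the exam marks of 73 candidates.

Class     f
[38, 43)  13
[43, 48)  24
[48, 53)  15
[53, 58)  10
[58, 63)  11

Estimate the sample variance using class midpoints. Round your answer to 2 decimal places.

Midpoints: 40.5, 45.5, 50.5, 55.5, 60.5
n = 73, Σfm = 3596.5, mean = 49.2671
Σfm² = 180328.25
Σf(m − x̄)² = Σfm² − (Σfm)²/n = 180328.25 − 3596.5²/73 = 3139.0411
Sample variance = 3139.0411 / 72 = 43.5978

43.60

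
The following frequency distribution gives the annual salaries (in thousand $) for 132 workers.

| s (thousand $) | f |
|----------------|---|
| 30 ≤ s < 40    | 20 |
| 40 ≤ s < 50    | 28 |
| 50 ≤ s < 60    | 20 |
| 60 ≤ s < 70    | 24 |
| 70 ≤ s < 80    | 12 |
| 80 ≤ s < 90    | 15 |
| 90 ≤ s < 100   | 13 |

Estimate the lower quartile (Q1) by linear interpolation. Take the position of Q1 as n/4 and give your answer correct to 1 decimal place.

Cumulative frequencies: 20, 48, 68, 92, 104, 119, 132
n = 132; position = n/4 = 33.
This falls in the class 40 ≤ s < 50: L = 40, F = 20, f = 28, h = 10.
Lower quartile ≈ 40 + ((33 − 20) / 28) × 10 = 44.6429

44.6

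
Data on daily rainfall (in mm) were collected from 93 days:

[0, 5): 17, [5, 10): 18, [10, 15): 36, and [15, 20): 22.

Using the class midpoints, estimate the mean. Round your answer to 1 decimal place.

Midpoints: 2.5, 7.5, 12.5, 17.5
Σfm = 17×2.5 + 18×7.5 + 36×12.5 + 22×17.5 = 1012.5
n = Σf = 93
Mean = 1012.5 / 93 = 10.8871

10.9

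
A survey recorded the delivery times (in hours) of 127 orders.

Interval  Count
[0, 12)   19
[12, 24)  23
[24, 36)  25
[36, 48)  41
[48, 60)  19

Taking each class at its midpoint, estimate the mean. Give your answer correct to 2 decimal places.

31.70

Midpoints: 6, 18, 30, 42, 54
Σfm = 19×6 + 23×18 + 25×30 + 41×42 + 19×54 = 4026
n = Σf = 127
Mean = 4026 / 127 = 31.7008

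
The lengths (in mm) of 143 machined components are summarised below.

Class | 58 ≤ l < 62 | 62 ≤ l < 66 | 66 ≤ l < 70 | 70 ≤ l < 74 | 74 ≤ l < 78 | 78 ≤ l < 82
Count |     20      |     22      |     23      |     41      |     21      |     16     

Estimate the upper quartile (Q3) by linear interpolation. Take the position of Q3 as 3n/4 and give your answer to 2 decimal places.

Cumulative frequencies: 20, 42, 65, 106, 127, 143
n = 143; position = 3n/4 = 107.25.
This falls in the class 74 ≤ l < 78: L = 74, F = 106, f = 21, h = 4.
Upper quartile ≈ 74 + ((107.25 − 106) / 21) × 4 = 74.2381

74.24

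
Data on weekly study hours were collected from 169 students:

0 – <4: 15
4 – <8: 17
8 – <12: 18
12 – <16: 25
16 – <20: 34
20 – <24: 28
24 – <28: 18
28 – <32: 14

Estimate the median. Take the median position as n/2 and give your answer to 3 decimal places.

17.118

Cumulative frequencies: 15, 32, 50, 75, 109, 137, 155, 169
n = 169; position = n/2 = 84.5.
This falls in the class 16 – <20: L = 16, F = 75, f = 34, h = 4.
Median ≈ 16 + ((84.5 − 75) / 34) × 4 = 17.1176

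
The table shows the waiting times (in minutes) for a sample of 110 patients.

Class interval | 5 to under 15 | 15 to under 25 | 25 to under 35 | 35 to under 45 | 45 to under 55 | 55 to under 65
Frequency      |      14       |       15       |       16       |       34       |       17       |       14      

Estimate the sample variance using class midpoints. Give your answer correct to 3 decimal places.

Midpoints: 10, 20, 30, 40, 50, 60
n = 110, Σfm = 3970, mean = 36.0909
Σfm² = 169100
Σf(m − x̄)² = Σfm² − (Σfm)²/n = 169100 − 3970²/110 = 25819.0909
Sample variance = 25819.0909 / 109 = 236.8724

236.872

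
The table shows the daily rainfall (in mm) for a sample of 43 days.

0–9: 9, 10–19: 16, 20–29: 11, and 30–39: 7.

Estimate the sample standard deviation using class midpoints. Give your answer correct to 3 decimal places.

Midpoints: 4.5, 14.5, 24.5, 34.5
n = 43, Σfm = 783.5, mean = 18.2209
Σfm² = 18480.75
Σf(m − x̄)² = Σfm² − (Σfm)²/n = 18480.75 − 783.5²/43 = 4204.6512
Sample variance = 4204.6512 / 42 = 100.1107
Standard deviation = √100.1107 = 10.0055

10.006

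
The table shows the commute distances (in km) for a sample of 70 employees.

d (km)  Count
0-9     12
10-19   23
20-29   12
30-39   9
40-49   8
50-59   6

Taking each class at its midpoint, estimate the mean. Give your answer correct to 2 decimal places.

Midpoints: 4.5, 14.5, 24.5, 34.5, 44.5, 54.5
Σfm = 12×4.5 + 23×14.5 + 12×24.5 + 9×34.5 + 8×44.5 + 6×54.5 = 1675
n = Σf = 70
Mean = 1675 / 70 = 23.9286

23.93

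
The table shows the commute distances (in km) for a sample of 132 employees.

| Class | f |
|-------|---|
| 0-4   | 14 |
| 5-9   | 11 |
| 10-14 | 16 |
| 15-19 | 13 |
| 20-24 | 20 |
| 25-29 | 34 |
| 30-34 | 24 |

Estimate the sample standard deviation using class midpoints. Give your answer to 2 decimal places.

9.86

Midpoints: 2, 7, 12, 17, 22, 27, 32
n = 132, Σfm = 2644, mean = 20.0303
Σfm² = 65698
Σf(m − x̄)² = Σfm² − (Σfm)²/n = 65698 − 2644²/132 = 12737.8788
Sample variance = 12737.8788 / 131 = 97.2357
Standard deviation = √97.2357 = 9.8608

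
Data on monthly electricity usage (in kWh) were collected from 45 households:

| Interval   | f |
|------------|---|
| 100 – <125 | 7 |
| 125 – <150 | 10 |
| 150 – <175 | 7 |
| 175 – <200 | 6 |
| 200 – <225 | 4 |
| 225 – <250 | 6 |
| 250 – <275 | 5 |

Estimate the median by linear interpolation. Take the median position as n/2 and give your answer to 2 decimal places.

Cumulative frequencies: 7, 17, 24, 30, 34, 40, 45
n = 45; position = n/2 = 22.5.
This falls in the class 150 – <175: L = 150, F = 17, f = 7, h = 25.
Median ≈ 150 + ((22.5 − 17) / 7) × 25 = 169.6429

169.64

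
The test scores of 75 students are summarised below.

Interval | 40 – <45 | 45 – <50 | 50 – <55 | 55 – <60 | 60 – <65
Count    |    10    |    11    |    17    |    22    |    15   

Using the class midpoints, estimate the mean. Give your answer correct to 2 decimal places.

Midpoints: 42.5, 47.5, 52.5, 57.5, 62.5
Σfm = 10×42.5 + 11×47.5 + 17×52.5 + 22×57.5 + 15×62.5 = 4042.5
n = Σf = 75
Mean = 4042.5 / 75 = 53.9000

53.90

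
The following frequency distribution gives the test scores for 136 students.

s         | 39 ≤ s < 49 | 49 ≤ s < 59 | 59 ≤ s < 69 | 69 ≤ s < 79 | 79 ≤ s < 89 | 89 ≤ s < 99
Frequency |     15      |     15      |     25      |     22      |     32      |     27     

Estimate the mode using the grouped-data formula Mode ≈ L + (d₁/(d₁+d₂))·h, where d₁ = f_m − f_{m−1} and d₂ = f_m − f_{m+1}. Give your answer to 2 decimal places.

85.67

Modal class: 79 ≤ s < 89 (highest frequency 32).
d₁ = 32 − 22 = 10, d₂ = 32 − 27 = 5
Mode ≈ 79 + (10/(10+5)) × 10 = 79 + 6.6667 = 85.6667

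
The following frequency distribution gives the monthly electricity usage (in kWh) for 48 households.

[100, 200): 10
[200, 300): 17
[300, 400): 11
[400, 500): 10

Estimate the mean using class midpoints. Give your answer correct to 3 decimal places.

Midpoints: 150, 250, 350, 450
Σfm = 10×150 + 17×250 + 11×350 + 10×450 = 14100
n = Σf = 48
Mean = 14100 / 48 = 293.7500

293.750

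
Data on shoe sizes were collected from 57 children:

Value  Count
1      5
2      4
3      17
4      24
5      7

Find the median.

4

Cumulative frequencies: 5, 9, 26, 50, 57
n = 57, so the median is the value in position (n+1)/2 = 29.
Position 29 falls at value 4.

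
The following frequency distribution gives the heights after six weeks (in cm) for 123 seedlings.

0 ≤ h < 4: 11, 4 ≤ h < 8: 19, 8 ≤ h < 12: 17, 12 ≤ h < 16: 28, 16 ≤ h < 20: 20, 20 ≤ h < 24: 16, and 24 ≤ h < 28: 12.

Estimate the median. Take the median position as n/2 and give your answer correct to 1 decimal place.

14.1

Cumulative frequencies: 11, 30, 47, 75, 95, 111, 123
n = 123; position = n/2 = 61.5.
This falls in the class 12 ≤ h < 16: L = 12, F = 47, f = 28, h = 4.
Median ≈ 12 + ((61.5 − 47) / 28) × 4 = 14.0714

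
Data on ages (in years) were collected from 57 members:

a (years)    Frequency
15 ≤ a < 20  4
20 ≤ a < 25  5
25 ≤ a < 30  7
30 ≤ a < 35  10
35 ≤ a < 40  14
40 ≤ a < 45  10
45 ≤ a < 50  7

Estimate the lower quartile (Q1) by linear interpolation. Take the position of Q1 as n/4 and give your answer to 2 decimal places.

28.75

Cumulative frequencies: 4, 9, 16, 26, 40, 50, 57
n = 57; position = n/4 = 14.25.
This falls in the class 25 ≤ a < 30: L = 25, F = 9, f = 7, h = 5.
Lower quartile ≈ 25 + ((14.25 − 9) / 7) × 5 = 28.7500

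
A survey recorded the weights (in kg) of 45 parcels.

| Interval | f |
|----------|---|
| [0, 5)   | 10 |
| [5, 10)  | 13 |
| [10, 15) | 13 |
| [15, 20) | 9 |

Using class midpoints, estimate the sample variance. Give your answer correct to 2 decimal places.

27.95

Midpoints: 2.5, 7.5, 12.5, 17.5
n = 45, Σfm = 442.5, mean = 9.8333
Σfm² = 5581.25
Σf(m − x̄)² = Σfm² − (Σfm)²/n = 5581.25 − 442.5²/45 = 1230.0000
Sample variance = 1230.0000 / 44 = 27.9545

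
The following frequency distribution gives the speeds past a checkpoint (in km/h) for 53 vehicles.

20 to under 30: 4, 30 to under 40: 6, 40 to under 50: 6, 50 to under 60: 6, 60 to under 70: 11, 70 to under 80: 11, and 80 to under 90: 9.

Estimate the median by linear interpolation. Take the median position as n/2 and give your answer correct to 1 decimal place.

Cumulative frequencies: 4, 10, 16, 22, 33, 44, 53
n = 53; position = n/2 = 26.5.
This falls in the class 60 to under 70: L = 60, F = 22, f = 11, h = 10.
Median ≈ 60 + ((26.5 − 22) / 11) × 10 = 64.0909

64.1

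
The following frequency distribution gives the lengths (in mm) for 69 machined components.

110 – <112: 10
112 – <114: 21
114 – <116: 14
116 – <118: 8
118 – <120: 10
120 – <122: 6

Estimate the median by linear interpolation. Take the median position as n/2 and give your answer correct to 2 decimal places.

114.50

Cumulative frequencies: 10, 31, 45, 53, 63, 69
n = 69; position = n/2 = 34.5.
This falls in the class 114 – <116: L = 114, F = 31, f = 14, h = 2.
Median ≈ 114 + ((34.5 − 31) / 14) × 2 = 114.5000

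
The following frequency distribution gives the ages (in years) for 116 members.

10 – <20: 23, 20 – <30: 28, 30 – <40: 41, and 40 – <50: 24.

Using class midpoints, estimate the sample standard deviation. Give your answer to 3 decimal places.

Midpoints: 15, 25, 35, 45
n = 116, Σfm = 3560, mean = 30.6897
Σfm² = 121500
Σf(m − x̄)² = Σfm² − (Σfm)²/n = 121500 − 3560²/116 = 12244.8276
Sample variance = 12244.8276 / 115 = 106.4768
Standard deviation = √106.4768 = 10.3188

10.319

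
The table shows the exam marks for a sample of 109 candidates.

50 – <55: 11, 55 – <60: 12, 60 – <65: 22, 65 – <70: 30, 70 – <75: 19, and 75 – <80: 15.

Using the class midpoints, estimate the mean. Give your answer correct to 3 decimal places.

Midpoints: 52.5, 57.5, 62.5, 67.5, 72.5, 77.5
Σfm = 11×52.5 + 12×57.5 + 22×62.5 + 30×67.5 + 19×72.5 + 15×77.5 = 7207.5
n = Σf = 109
Mean = 7207.5 / 109 = 66.1239

66.124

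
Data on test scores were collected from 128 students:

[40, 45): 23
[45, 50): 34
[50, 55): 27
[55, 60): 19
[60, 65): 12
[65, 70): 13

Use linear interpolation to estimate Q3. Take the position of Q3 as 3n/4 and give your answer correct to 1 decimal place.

58.2

Cumulative frequencies: 23, 57, 84, 103, 115, 128
n = 128; position = 3n/4 = 96.
This falls in the class [55, 60): L = 55, F = 84, f = 19, h = 5.
Upper quartile ≈ 55 + ((96 − 84) / 19) × 5 = 58.1579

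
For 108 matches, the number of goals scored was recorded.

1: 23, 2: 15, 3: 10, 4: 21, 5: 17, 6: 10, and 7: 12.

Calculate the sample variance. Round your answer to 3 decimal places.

4.019

Values: 1, 2, 3, 4, 5, 6, 7
n = 108, Σfx = 396, mean = 3.6667
Σfx² = 1882
Σf(x − x̄)² = Σfx² − (Σfx)²/n = 1882 − 396²/108 = 430.0000
Sample variance = 430.0000 / 107 = 4.0187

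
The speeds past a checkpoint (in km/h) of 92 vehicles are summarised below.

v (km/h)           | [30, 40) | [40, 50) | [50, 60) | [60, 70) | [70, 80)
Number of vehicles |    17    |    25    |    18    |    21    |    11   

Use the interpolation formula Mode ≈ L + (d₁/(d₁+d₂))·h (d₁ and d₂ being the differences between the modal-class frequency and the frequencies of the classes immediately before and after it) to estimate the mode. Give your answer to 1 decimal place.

45.3

Modal class: [40, 50) (highest frequency 25).
d₁ = 25 − 17 = 8, d₂ = 25 − 18 = 7
Mode ≈ 40 + (8/(8+7)) × 10 = 40 + 5.3333 = 45.3333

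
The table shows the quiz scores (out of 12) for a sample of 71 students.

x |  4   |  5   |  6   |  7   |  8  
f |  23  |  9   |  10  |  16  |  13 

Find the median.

6

Cumulative frequencies: 23, 32, 42, 58, 71
n = 71, so the median is the value in position (n+1)/2 = 36.
Position 36 falls at value 6.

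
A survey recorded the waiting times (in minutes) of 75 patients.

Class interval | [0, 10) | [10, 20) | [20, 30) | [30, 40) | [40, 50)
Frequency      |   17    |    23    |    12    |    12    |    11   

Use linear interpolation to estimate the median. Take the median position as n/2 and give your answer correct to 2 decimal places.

18.91

Cumulative frequencies: 17, 40, 52, 64, 75
n = 75; position = n/2 = 37.5.
This falls in the class [10, 20): L = 10, F = 17, f = 23, h = 10.
Median ≈ 10 + ((37.5 − 17) / 23) × 10 = 18.9130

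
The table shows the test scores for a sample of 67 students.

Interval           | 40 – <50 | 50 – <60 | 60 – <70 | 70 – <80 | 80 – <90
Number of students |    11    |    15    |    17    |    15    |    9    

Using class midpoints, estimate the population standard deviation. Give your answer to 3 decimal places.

12.799

Midpoints: 45, 55, 65, 75, 85
n = 67, Σfm = 4315, mean = 64.4030
Σfm² = 288875
Σf(m − x̄)² = Σfm² − (Σfm)²/n = 288875 − 4315²/67 = 10976.1194
Population variance = 10976.1194 / 67 = 163.8227
Standard deviation = √163.8227 = 12.7993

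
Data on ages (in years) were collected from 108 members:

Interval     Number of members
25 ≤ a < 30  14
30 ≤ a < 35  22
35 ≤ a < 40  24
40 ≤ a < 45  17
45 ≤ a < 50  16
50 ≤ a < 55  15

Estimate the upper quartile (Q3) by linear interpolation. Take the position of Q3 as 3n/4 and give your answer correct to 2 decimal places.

Cumulative frequencies: 14, 36, 60, 77, 93, 108
n = 108; position = 3n/4 = 81.
This falls in the class 45 ≤ a < 50: L = 45, F = 77, f = 16, h = 5.
Upper quartile ≈ 45 + ((81 − 77) / 16) × 5 = 46.2500

46.25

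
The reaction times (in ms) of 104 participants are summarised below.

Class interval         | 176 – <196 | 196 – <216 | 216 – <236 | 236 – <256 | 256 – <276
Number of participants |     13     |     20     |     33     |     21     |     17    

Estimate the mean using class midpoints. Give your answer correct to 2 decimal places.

227.73

Midpoints: 186, 206, 226, 246, 266
Σfm = 13×186 + 20×206 + 33×226 + 21×246 + 17×266 = 23684
n = Σf = 104
Mean = 23684 / 104 = 227.7308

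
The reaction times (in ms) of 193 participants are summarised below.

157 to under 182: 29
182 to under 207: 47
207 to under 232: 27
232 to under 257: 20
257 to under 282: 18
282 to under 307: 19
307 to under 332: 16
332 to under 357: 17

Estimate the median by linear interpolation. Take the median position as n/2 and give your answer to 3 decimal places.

225.981

Cumulative frequencies: 29, 76, 103, 123, 141, 160, 176, 193
n = 193; position = n/2 = 96.5.
This falls in the class 207 to under 232: L = 207, F = 76, f = 27, h = 25.
Median ≈ 207 + ((96.5 − 76) / 27) × 25 = 225.9815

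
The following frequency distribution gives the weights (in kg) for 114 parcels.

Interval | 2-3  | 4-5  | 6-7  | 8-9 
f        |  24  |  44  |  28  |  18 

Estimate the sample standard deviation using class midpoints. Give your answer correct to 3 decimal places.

1.973

Midpoints: 2.5, 4.5, 6.5, 8.5
n = 114, Σfm = 593, mean = 5.2018
Σfm² = 3524.5
Σf(m − x̄)² = Σfm² − (Σfm)²/n = 3524.5 − 593²/114 = 439.8596
Sample variance = 439.8596 / 113 = 3.8926
Standard deviation = √3.8926 = 1.9730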